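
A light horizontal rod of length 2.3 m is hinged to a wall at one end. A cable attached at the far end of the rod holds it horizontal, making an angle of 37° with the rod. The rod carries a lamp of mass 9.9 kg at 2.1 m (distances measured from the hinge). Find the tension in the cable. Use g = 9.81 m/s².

T ≈ 147 N

Choose the hinge as the axis so the unknown hinge reaction has zero arm there.
Lamp: 9.9 × 9.81 = 97.12 N down at 2.1 m → arm 2.1 m, τ = 97.12 × 2.1 = 204 N·m clockwise.
Total clockwise load moment = 204 N·m.
The cable tension T acts at 2.3 m; only its component perpendicular to the rod, T sinθ, produces torque. sin 37° = 0.6018.
Στ = 0 ⇒ T × 2.3 × 0.6018 = 204 ⇒ T = 204 / 1.384 = 147 N.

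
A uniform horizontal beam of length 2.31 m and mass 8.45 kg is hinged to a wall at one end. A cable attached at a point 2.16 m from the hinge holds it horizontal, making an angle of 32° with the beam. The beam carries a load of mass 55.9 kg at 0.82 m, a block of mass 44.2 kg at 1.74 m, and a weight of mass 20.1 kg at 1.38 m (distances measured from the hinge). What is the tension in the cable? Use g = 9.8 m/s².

About the hinge:
Beam weight: 8.45 × 9.8 = 82.81 N down at 1.155 m → arm 1.155 m, τ = 82.81 × 1.155 = 95.65 N·m clockwise.
Load: 55.9 × 9.8 = 547.8 N down at 0.82 m → arm 0.82 m, τ = 547.8 × 0.82 = 449.2 N·m clockwise.
Block: 44.2 × 9.8 = 433.2 N down at 1.74 m → arm 1.74 m, τ = 433.2 × 1.74 = 753.8 N·m clockwise.
Weight: 20.1 × 9.8 = 197 N down at 1.38 m → arm 1.38 m, τ = 197 × 1.38 = 271.9 N·m clockwise.
Total clockwise load moment = 1571 N·m.
The cable tension T acts at 2.16 m; only its component perpendicular to the beam, T sinθ, produces torque. sin 32° = 0.5299.
Setting net torque to zero: T × 2.16 × 0.5299 = 1571 → T = 1571 / 1.145 = 1370 N.

T ≈ 1370 N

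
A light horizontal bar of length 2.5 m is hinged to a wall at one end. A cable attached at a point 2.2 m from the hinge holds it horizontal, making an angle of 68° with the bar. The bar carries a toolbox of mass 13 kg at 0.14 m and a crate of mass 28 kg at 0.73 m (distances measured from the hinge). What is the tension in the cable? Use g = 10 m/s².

T ≈ 109 N

About the hinge:
Toolbox: 13 × 10 = 130 N down at 0.14 m → arm 0.14 m, τ = 130 × 0.14 = 18.2 N·m clockwise.
Crate: 28 × 10 = 280 N down at 0.73 m → arm 0.73 m, τ = 280 × 0.73 = 204.4 N·m clockwise.
Total clockwise load moment = 222.6 N·m.
The cable tension T acts at 2.2 m; only its component perpendicular to the bar, T sinθ, produces torque. sin 68° = 0.9272.
For rotational equilibrium, T × 2.2 × 0.9272 = 222.6, so T = 222.6 / 2.04 = 109 N.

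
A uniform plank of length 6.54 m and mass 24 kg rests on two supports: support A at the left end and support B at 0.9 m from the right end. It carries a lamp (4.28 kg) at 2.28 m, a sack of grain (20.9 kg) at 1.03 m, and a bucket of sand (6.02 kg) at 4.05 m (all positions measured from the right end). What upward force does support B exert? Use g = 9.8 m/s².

R_B ≈ 394 N

Sum moments about support A (its reaction then has zero moment arm).
Beam weight: 24 × 9.8 = 235.2 N down at 3.27 m → arm 3.27 m, τ = 235.2 × 3.27 = 769.1 N·m clockwise.
Lamp: 4.28 × 9.8 = 41.94 N down at 2.28 m → arm 4.26 m, τ = 41.94 × 4.26 = 178.7 N·m clockwise.
Sack of grain: 20.9 × 9.8 = 204.8 N down at 1.03 m → arm 5.51 m, τ = 204.8 × 5.51 = 1128 N·m clockwise.
Bucket of sand: 6.02 × 9.8 = 59 N down at 4.05 m → arm 2.49 m, τ = 59 × 2.49 = 146.9 N·m clockwise.
Net load moment about support A = 2223 N·m clockwise.
Reaction R at support B is upward at 0.9 m, arm 5.64 m → moment R × 5.64 counterclockwise.
For rotational equilibrium, R × 5.64 = 2223, so R = 394 N.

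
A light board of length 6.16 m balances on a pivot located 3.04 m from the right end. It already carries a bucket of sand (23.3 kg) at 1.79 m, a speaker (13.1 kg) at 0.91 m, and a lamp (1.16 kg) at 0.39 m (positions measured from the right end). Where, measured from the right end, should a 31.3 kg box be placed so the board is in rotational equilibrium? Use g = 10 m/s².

x ≈ 4.96 m from the right end

Sum moments about the pivot (at 3.04 m from the right end) (the support reaction has zero arm there).
Bucket of sand: 23.3 × 10 = 233 N down at 1.79 m → arm 1.25 m, τ = 233 × 1.25 = 291.2 N·m clockwise.
Speaker: 13.1 × 10 = 131 N down at 0.91 m → arm 2.13 m, τ = 131 × 2.13 = 279 N·m clockwise.
Lamp: 1.16 × 10 = 11.6 N down at 0.39 m → arm 2.65 m, τ = 11.6 × 2.65 = 30.74 N·m clockwise.
Net moment of existing loads = 600.9 N·m clockwise.
The box weighs 31.3 × 10 = 313 N and must supply an equal counterclockwise moment, so its lever arm about the pivot is 600.9 / 313 = 1.92 m.
That puts it at 3.04 + 1.92 = 4.96 m from the right end.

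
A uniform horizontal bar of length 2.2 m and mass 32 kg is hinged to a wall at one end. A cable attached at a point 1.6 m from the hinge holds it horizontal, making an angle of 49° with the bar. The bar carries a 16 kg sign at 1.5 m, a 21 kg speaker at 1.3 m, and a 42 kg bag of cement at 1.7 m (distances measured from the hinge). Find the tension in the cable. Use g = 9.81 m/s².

About the hinge:
Beam weight: 32 × 9.81 = 313.9 N down at 1.1 m → arm 1.1 m, τ = 313.9 × 1.1 = 345.3 N·m clockwise.
Sign: 16 × 9.81 = 157 N down at 1.5 m → arm 1.5 m, τ = 157 × 1.5 = 235.5 N·m clockwise.
Speaker: 21 × 9.81 = 206 N down at 1.3 m → arm 1.3 m, τ = 206 × 1.3 = 267.8 N·m clockwise.
Bag of cement: 42 × 9.81 = 412 N down at 1.7 m → arm 1.7 m, τ = 412 × 1.7 = 700.4 N·m clockwise.
Total clockwise load moment = 1549 N·m.
The cable tension T acts at 1.6 m; only its component perpendicular to the bar, T sinθ, produces torque. sin 49° = 0.7547.
For rotational equilibrium, T × 1.6 × 0.7547 = 1549, so T = 1549 / 1.208 = 1280 N.

T ≈ 1280 N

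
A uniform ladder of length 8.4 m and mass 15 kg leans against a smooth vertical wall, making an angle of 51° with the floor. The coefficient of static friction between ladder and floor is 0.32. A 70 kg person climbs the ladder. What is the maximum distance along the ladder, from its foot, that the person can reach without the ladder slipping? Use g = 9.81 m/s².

d ≈ 3.13 m

About the foot of the ladder:
Ladder weight 15×9.81 = 147.2 N acts at 4.2 m along the ladder; its horizontal arm is 4.2·cos51° = 2.643 m → τ = 389 N·m clockwise.
Person weight 70×9.81 = 686.7 N at distance d → arm d·cos51° → τ = 686.7·d·0.6293 clockwise.
Wall normal N at the top has arm L sinθ = 6.528 m counterclockwise, so Στ = 0 gives N·6.528 = 389 + 432.1·d.
ΣFy = 0 ⇒ N_floor = 833.9 N, so the maximum friction is μ_s·N_floor = 0.32×833.9 = 266.8 N. ΣFx = 0 ⇒ N_wall = f, so at the slipping point N = 266.8 N.
Substituting: 266.8×6.528 = 389 + 432.1·d ⇒ d = (1742 − 389) / 432.1 = 3.13 m.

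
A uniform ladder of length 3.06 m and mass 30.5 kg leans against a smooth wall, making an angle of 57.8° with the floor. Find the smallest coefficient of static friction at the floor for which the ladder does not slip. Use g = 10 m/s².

Take moments about the foot of the ladder.
Ladder weight 30.5×10 = 305 N acts at 1.53 m along the ladder; its horizontal arm is 1.53·cos57.8° = 0.8153 m → τ = 248.7 N·m clockwise.
Wall normal N acts horizontally at the top; its moment arm is the height L sinθ = 3.06·sin57.8° = 2.589 m, counterclockwise.
Balancing moments: N × 2.589 = 248.7, giving N = 96.06 N.
ΣFx = 0 ⇒ f = N_wall = 96.06 N. ΣFy = 0 ⇒ N_floor = 305 N.
μ_min = f / N_floor = 96.06 / 305 = 0.315.

μ_min ≈ 0.315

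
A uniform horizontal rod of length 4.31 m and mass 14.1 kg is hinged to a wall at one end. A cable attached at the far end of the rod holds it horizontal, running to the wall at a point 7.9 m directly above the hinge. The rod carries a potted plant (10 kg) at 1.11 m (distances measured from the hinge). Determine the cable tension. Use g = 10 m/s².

Take moments about the hinge.
Beam weight: 14.1 × 10 = 141 N down at 2.155 m → arm 2.155 m, τ = 141 × 2.155 = 303.9 N·m clockwise.
Potted plant: 10 × 10 = 100 N down at 1.11 m → arm 1.11 m, τ = 100 × 1.11 = 111 N·m clockwise.
Total clockwise load moment = 414.9 N·m.
The cable tension T acts at 4.31 m; only its component perpendicular to the rod, T sinθ, produces torque. sinθ = h/√(h²+d²) = 7.9/√(7.9²+4.31²) = 0.8779.
Στ = 0 ⇒ T × 4.31 × 0.8779 = 414.9 ⇒ T = 414.9 / 3.784 = 110 N.

T ≈ 110 N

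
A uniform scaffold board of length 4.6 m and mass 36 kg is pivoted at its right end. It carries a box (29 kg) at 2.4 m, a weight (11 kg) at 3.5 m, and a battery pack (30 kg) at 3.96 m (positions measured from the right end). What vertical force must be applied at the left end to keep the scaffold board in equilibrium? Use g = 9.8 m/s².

F ≈ 660 N

Sum moments about the right end (the unknown pivot reaction has zero arm there).
Beam weight: 36 × 9.8 = 352.8 N down at 2.3 m → arm 2.3 m, τ = 352.8 × 2.3 = 811.4 N·m counterclockwise.
Box: 29 × 9.8 = 284.2 N down at 2.4 m → arm 2.4 m, τ = 284.2 × 2.4 = 682.1 N·m counterclockwise.
Weight: 11 × 9.8 = 107.8 N down at 3.5 m → arm 3.5 m, τ = 107.8 × 3.5 = 377.3 N·m counterclockwise.
Battery pack: 30 × 9.8 = 294 N down at 3.96 m → arm 3.96 m, τ = 294 × 3.96 = 1164 N·m counterclockwise.
Net moment of the loads = 3035 N·m counterclockwise.
The upward force F acts at the left end, arm 4.6 m, giving F × 4.6 clockwise.
Balancing moments: F × 4.6 = 3035, giving F = 3035 / 4.6 = 660 N.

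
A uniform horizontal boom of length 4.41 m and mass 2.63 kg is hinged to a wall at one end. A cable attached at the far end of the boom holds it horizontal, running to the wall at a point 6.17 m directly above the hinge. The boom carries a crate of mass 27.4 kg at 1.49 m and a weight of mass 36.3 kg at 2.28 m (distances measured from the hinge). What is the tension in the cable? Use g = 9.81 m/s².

T ≈ 354 N

Sum moments about the hinge (the unknown hinge reaction has zero arm there).
Beam weight: 2.63 × 9.81 = 25.8 N down at 2.205 m → arm 2.205 m, τ = 25.8 × 2.205 = 56.89 N·m clockwise.
Crate: 27.4 × 9.81 = 268.8 N down at 1.49 m → arm 1.49 m, τ = 268.8 × 1.49 = 400.5 N·m clockwise.
Weight: 36.3 × 9.81 = 356.1 N down at 2.28 m → arm 2.28 m, τ = 356.1 × 2.28 = 811.9 N·m clockwise.
Total clockwise load moment = 1269 N·m.
The cable tension T acts at 4.41 m; only its component perpendicular to the boom, T sinθ, produces torque. sinθ = h/√(h²+d²) = 6.17/√(6.17²+4.41²) = 0.8136.
Στ = 0 ⇒ T × 4.41 × 0.8136 = 1269 ⇒ T = 1269 / 3.588 = 354 N.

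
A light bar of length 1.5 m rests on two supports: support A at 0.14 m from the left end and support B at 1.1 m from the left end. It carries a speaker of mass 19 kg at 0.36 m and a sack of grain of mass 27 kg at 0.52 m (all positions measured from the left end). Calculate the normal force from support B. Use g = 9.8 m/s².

Taking torques about support A:
Speaker: 19 × 9.8 = 186.2 N down at 0.36 m → arm 0.22 m, τ = 186.2 × 0.22 = 40.96 N·m clockwise.
Sack of grain: 27 × 9.8 = 264.6 N down at 0.52 m → arm 0.38 m, τ = 264.6 × 0.38 = 100.5 N·m clockwise.
Net load moment about support A = 141.5 N·m clockwise.
Reaction R at support B is upward at 1.1 m, arm 0.96 m → moment R × 0.96 counterclockwise.
Balancing moments: R × 0.96 = 141.5, giving R = 147 N.

R_B ≈ 147 N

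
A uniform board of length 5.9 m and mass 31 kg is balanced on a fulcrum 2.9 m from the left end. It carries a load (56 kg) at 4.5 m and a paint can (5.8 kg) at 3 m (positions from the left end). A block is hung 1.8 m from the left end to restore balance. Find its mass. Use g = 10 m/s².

m ≈ 83.4 kg

Choose the fulcrum (at 2.9 m from the left end) as the axis so the support reaction has zero arm there.
Beam weight: 31 × 10 = 310 N down at 2.95 m → arm 0.05 m, τ = 310 × 0.05 = 15.5 N·m clockwise.
Load: 56 × 10 = 560 N down at 4.5 m → arm 1.6 m, τ = 560 × 1.6 = 896 N·m clockwise.
Paint can: 5.8 × 10 = 58 N down at 3 m → arm 0.1 m, τ = 58 × 0.1 = 5.8 N·m clockwise.
Net moment of known loads = 917.3 N·m clockwise.
An unknown mass m at 1.8 m has arm 1.1 m; its moment is m·g·1.1 counterclockwise.
For rotational equilibrium, m × 10 × 1.1 = 917.3, so m = 917.3 / (10 × 1.1) = 83.4 kg.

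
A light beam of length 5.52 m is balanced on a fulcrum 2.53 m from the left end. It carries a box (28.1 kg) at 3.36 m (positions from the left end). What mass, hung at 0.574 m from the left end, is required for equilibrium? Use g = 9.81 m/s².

Take moments about the fulcrum (at 2.53 m from the left end).
Box: 28.1 × 9.81 = 275.7 N down at 3.36 m → arm 0.83 m, τ = 275.7 × 0.83 = 228.8 N·m clockwise.
Net moment of known loads = 228.8 N·m clockwise.
An unknown mass m at 0.574 m has arm 1.956 m; its moment is m·g·1.956 counterclockwise.
Balancing moments: m × 9.81 × 1.956 = 228.8, giving m = 228.8 / (9.81 × 1.956) = 11.9 kg.

m ≈ 11.9 kg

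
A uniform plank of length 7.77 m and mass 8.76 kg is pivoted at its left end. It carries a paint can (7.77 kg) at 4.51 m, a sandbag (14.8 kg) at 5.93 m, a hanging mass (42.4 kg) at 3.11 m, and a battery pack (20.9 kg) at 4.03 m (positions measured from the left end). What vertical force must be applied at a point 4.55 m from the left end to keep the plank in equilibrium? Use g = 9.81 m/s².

F ≈ 804 N

About the left end:
Beam weight: 8.76 × 9.81 = 85.94 N down at 3.885 m → arm 3.885 m, τ = 85.94 × 3.885 = 333.9 N·m clockwise.
Paint can: 7.77 × 9.81 = 76.22 N down at 4.51 m → arm 4.51 m, τ = 76.22 × 4.51 = 343.8 N·m clockwise.
Sandbag: 14.8 × 9.81 = 145.2 N down at 5.93 m → arm 5.93 m, τ = 145.2 × 5.93 = 861 N·m clockwise.
Hanging mass: 42.4 × 9.81 = 415.9 N down at 3.11 m → arm 3.11 m, τ = 415.9 × 3.11 = 1293 N·m clockwise.
Battery pack: 20.9 × 9.81 = 205 N down at 4.03 m → arm 4.03 m, τ = 205 × 4.03 = 826.2 N·m clockwise.
Net moment of the loads = 3658 N·m clockwise.
The upward force F acts at a point 4.55 m from the left end, arm 4.55 m, giving F × 4.55 counterclockwise.
Στ = 0 ⇒ F × 4.55 = 3658 ⇒ F = 3658 / 4.55 = 804 N.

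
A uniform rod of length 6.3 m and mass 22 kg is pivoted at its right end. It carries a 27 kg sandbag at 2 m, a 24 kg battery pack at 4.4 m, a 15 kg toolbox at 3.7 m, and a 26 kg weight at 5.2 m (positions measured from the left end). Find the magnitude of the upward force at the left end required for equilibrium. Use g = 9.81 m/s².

F ≈ 465 N

Sum moments about the right end (the unknown pivot reaction has zero arm there).
Beam weight: 22 × 9.81 = 215.8 N down at 3.15 m → arm 3.15 m, τ = 215.8 × 3.15 = 679.8 N·m counterclockwise.
Sandbag: 27 × 9.81 = 264.9 N down at 2 m → arm 4.3 m, τ = 264.9 × 4.3 = 1139 N·m counterclockwise.
Battery pack: 24 × 9.81 = 235.4 N down at 4.4 m → arm 1.9 m, τ = 235.4 × 1.9 = 447.3 N·m counterclockwise.
Toolbox: 15 × 9.81 = 147.2 N down at 3.7 m → arm 2.6 m, τ = 147.2 × 2.6 = 382.7 N·m counterclockwise.
Weight: 26 × 9.81 = 255.1 N down at 5.2 m → arm 1.1 m, τ = 255.1 × 1.1 = 280.6 N·m counterclockwise.
Net moment of the loads = 2929 N·m counterclockwise.
The upward force F acts at the left end, arm 6.3 m, giving F × 6.3 clockwise.
Στ = 0 ⇒ F × 6.3 = 2929 ⇒ F = 2929 / 6.3 = 465 N.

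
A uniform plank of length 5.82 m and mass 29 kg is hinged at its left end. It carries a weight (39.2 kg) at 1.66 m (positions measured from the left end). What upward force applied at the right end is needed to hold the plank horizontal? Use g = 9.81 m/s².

Taking torques about the left end:
Beam weight: 29 × 9.81 = 284.5 N down at 2.91 m → arm 2.91 m, τ = 284.5 × 2.91 = 827.9 N·m clockwise.
Weight: 39.2 × 9.81 = 384.6 N down at 1.66 m → arm 1.66 m, τ = 384.6 × 1.66 = 638.4 N·m clockwise.
Net moment of the loads = 1466 N·m clockwise.
The upward force F acts at the right end, arm 5.82 m, giving F × 5.82 counterclockwise.
Balancing moments: F × 5.82 = 1466, giving F = 1466 / 5.82 = 252 N.

F ≈ 252 N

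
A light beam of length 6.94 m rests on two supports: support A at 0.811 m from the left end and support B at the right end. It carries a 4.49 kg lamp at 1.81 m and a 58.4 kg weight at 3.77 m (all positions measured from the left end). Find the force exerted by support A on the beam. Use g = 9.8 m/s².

About support B:
Lamp: 4.49 × 9.8 = 44 N down at 1.81 m → arm 5.13 m, τ = 44 × 5.13 = 225.7 N·m counterclockwise.
Weight: 58.4 × 9.8 = 572.3 N down at 3.77 m → arm 3.17 m, τ = 572.3 × 3.17 = 1814 N·m counterclockwise.
Net load moment about support B = 2040 N·m counterclockwise.
Reaction R at support A is upward at 0.811 m, arm 6.129 m → moment R × 6.129 clockwise.
For rotational equilibrium, R × 6.129 = 2040, so R = 333 N.

R_A ≈ 333 N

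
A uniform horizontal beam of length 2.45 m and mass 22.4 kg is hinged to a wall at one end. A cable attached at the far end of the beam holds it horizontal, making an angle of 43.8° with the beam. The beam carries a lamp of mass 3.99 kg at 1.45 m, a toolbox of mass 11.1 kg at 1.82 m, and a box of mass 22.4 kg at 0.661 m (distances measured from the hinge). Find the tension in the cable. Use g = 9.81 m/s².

Take moments about the hinge.
Beam weight: 22.4 × 9.81 = 219.7 N down at 1.225 m → arm 1.225 m, τ = 219.7 × 1.225 = 269.1 N·m clockwise.
Lamp: 3.99 × 9.81 = 39.14 N down at 1.45 m → arm 1.45 m, τ = 39.14 × 1.45 = 56.75 N·m clockwise.
Toolbox: 11.1 × 9.81 = 108.9 N down at 1.82 m → arm 1.82 m, τ = 108.9 × 1.82 = 198.2 N·m clockwise.
Box: 22.4 × 9.81 = 219.7 N down at 0.661 m → arm 0.661 m, τ = 219.7 × 0.661 = 145.2 N·m clockwise.
Total clockwise load moment = 669.2 N·m.
The cable tension T acts at 2.45 m; only its component perpendicular to the beam, T sinθ, produces torque. sin 43.8° = 0.6921.
For rotational equilibrium, T × 2.45 × 0.6921 = 669.2, so T = 669.2 / 1.696 = 395 N.

T ≈ 395 N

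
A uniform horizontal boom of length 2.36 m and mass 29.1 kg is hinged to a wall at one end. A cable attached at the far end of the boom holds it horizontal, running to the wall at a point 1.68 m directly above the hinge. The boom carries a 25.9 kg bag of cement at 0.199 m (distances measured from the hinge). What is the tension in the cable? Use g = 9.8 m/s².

Take moments about the hinge.
Beam weight: 29.1 × 9.8 = 285.2 N down at 1.18 m → arm 1.18 m, τ = 285.2 × 1.18 = 336.5 N·m clockwise.
Bag of cement: 25.9 × 9.8 = 253.8 N down at 0.199 m → arm 0.199 m, τ = 253.8 × 0.199 = 50.51 N·m clockwise.
Total clockwise load moment = 387 N·m.
The cable tension T acts at 2.36 m; only its component perpendicular to the boom, T sinθ, produces torque. sinθ = h/√(h²+d²) = 1.68/√(1.68²+2.36²) = 0.5799.
Setting net torque to zero: T × 2.36 × 0.5799 = 387 → T = 387 / 1.369 = 283 N.

T ≈ 283 N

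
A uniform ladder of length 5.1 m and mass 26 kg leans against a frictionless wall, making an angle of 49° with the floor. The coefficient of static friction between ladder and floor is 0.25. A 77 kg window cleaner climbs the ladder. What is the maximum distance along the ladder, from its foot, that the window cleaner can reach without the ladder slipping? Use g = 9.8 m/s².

Choose the foot of the ladder as the axis so the floor normal and friction both act there and drop out.
Ladder weight 26×9.8 = 254.8 N acts at 2.55 m along the ladder; its horizontal arm is 2.55·cos49° = 1.673 m → τ = 426.3 N·m clockwise.
Window cleaner weight 77×9.8 = 754.6 N at distance d → arm d·cos49° → τ = 754.6·d·0.6561 clockwise.
Wall normal N at the top has arm L sinθ = 3.849 m counterclockwise, so Στ = 0 gives N·3.849 = 426.3 + 495.1·d.
ΣFy = 0 ⇒ N_floor = 1009 N, so the maximum friction is μ_s·N_floor = 0.25×1009 = 252.2 N. ΣFx = 0 ⇒ N_wall = f, so at the slipping point N = 252.2 N.
Substituting: 252.2×3.849 = 426.3 + 495.1·d ⇒ d = (970.7 − 426.3) / 495.1 = 1.1 m.

d ≈ 1.1 m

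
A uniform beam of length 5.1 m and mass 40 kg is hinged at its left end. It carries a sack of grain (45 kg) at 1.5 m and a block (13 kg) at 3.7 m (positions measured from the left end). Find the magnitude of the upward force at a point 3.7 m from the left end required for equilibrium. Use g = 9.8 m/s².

Sum moments about the left end (the unknown pivot reaction has zero arm there).
Beam weight: 40 × 9.8 = 392 N down at 2.55 m → arm 2.55 m, τ = 392 × 2.55 = 999.6 N·m clockwise.
Sack of grain: 45 × 9.8 = 441 N down at 1.5 m → arm 1.5 m, τ = 441 × 1.5 = 661.5 N·m clockwise.
Block: 13 × 9.8 = 127.4 N down at 3.7 m → arm 3.7 m, τ = 127.4 × 3.7 = 471.4 N·m clockwise.
Net moment of the loads = 2132 N·m clockwise.
The upward force F acts at a point 3.7 m from the left end, arm 3.7 m, giving F × 3.7 counterclockwise.
Στ = 0 ⇒ F × 3.7 = 2132 ⇒ F = 2132 / 3.7 = 576 N.

F ≈ 576 N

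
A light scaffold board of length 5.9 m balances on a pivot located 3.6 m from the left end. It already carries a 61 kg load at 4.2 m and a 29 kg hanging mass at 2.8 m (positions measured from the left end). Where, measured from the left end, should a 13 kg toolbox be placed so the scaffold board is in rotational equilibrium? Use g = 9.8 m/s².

Choose the pivot (at 3.6 m from the left end) as the axis so the support reaction has zero arm there.
Load: 61 × 9.8 = 597.8 N down at 4.2 m → arm 0.6 m, τ = 597.8 × 0.6 = 358.7 N·m clockwise.
Hanging mass: 29 × 9.8 = 284.2 N down at 2.8 m → arm 0.8 m, τ = 284.2 × 0.8 = 227.4 N·m counterclockwise.
Net moment of existing loads = 131.3 N·m clockwise.
The toolbox weighs 13 × 9.8 = 127.4 N and must supply an equal counterclockwise moment, so its lever arm about the pivot is 131.3 / 127.4 = 1.03 m.
That puts it at 3.6 − 1.03 = 2.57 m from the left end.

x ≈ 2.57 m from the left end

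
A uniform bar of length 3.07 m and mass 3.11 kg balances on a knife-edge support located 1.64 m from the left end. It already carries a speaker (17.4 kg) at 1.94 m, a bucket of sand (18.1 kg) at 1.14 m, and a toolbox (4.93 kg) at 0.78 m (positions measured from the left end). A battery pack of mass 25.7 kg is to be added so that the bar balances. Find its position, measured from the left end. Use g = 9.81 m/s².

x ≈ 1.97 m from the left end

Take moments about the knife-edge support (at 1.64 m from the left end).
Beam weight: 3.11 × 9.81 = 30.51 N down at 1.535 m → arm 0.105 m, τ = 30.51 × 0.105 = 3.204 N·m counterclockwise.
Speaker: 17.4 × 9.81 = 170.7 N down at 1.94 m → arm 0.3 m, τ = 170.7 × 0.3 = 51.21 N·m clockwise.
Bucket of sand: 18.1 × 9.81 = 177.6 N down at 1.14 m → arm 0.5 m, τ = 177.6 × 0.5 = 88.8 N·m counterclockwise.
Toolbox: 4.93 × 9.81 = 48.36 N down at 0.78 m → arm 0.86 m, τ = 48.36 × 0.86 = 41.59 N·m counterclockwise.
Net moment of existing loads = 82.38 N·m counterclockwise.
The battery pack weighs 25.7 × 9.81 = 252.1 N and must supply an equal clockwise moment, so its lever arm about the knife-edge support is 82.38 / 252.1 = 0.327 m.
That puts it at 1.64 + 0.327 = 1.97 m from the left end.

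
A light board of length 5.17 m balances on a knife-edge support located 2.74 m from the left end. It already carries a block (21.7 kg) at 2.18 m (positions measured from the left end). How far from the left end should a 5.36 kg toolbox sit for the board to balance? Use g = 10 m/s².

Choose the knife-edge support (at 2.74 m from the left end) as the axis so the support reaction has zero arm there.
Block: 21.7 × 10 = 217 N down at 2.18 m → arm 0.56 m, τ = 217 × 0.56 = 121.5 N·m counterclockwise.
Net moment of existing loads = 121.5 N·m counterclockwise.
The toolbox weighs 5.36 × 10 = 53.6 N and must supply an equal clockwise moment, so its lever arm about the knife-edge support is 121.5 / 53.6 = 2.27 m.
That puts it at 2.74 + 2.27 = 5.01 m from the left end.

x ≈ 5.01 m from the left end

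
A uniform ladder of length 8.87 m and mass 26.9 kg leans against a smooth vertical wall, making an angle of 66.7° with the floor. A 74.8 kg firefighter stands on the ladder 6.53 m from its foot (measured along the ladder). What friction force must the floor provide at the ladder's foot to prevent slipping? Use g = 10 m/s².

f ≈ 295 N

Choose the foot of the ladder as the axis so the floor normal and friction both act there and drop out.
Ladder weight 26.9×10 = 269 N acts at 4.435 m along the ladder; its horizontal arm is 4.435·cos66.7° = 1.754 m → τ = 471.8 N·m clockwise.
Firefighter: 74.8×10 = 748 N at 6.53 m → arm 2.583 m → τ = 1932 N·m clockwise.
Wall normal N acts horizontally at the top; its moment arm is the height L sinθ = 8.87·sin66.7° = 8.147 m, counterclockwise.
Balancing moments: N × 8.147 = 2404, giving N = 295 N.
ΣFx = 0: friction at the foot balances the wall's push, so f = N_wall = 295 N.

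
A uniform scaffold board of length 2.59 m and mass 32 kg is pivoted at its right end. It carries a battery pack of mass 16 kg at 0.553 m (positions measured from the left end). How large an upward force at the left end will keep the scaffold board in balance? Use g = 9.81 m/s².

F ≈ 280 N

About the right end:
Beam weight: 32 × 9.81 = 313.9 N down at 1.295 m → arm 1.295 m, τ = 313.9 × 1.295 = 406.5 N·m counterclockwise.
Battery pack: 16 × 9.81 = 157 N down at 0.553 m → arm 2.037 m, τ = 157 × 2.037 = 319.8 N·m counterclockwise.
Net moment of the loads = 726.3 N·m counterclockwise.
The upward force F acts at the left end, arm 2.59 m, giving F × 2.59 clockwise.
Balancing moments: F × 2.59 = 726.3, giving F = 726.3 / 2.59 = 280 N.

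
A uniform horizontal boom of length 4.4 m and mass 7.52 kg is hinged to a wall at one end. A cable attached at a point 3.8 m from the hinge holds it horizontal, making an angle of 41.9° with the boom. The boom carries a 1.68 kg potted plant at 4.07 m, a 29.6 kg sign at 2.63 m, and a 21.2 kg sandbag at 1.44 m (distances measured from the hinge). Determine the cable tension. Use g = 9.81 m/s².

T ≈ 509 N

About the hinge:
Beam weight: 7.52 × 9.81 = 73.77 N down at 2.2 m → arm 2.2 m, τ = 73.77 × 2.2 = 162.3 N·m clockwise.
Potted plant: 1.68 × 9.81 = 16.48 N down at 4.07 m → arm 4.07 m, τ = 16.48 × 4.07 = 67.07 N·m clockwise.
Sign: 29.6 × 9.81 = 290.4 N down at 2.63 m → arm 2.63 m, τ = 290.4 × 2.63 = 763.8 N·m clockwise.
Sandbag: 21.2 × 9.81 = 208 N down at 1.44 m → arm 1.44 m, τ = 208 × 1.44 = 299.5 N·m clockwise.
Total clockwise load moment = 1293 N·m.
The cable tension T acts at 3.8 m; only its component perpendicular to the boom, T sinθ, produces torque. sin 41.9° = 0.6678.
Στ = 0 ⇒ T × 3.8 × 0.6678 = 1293 ⇒ T = 1293 / 2.538 = 509 N.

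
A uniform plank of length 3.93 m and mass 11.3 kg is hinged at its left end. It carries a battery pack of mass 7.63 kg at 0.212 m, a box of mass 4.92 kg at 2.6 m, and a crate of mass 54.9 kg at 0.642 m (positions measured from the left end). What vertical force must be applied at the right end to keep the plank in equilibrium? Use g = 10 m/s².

Sum moments about the left end (the unknown pivot reaction has zero arm there).
Beam weight: 11.3 × 10 = 113 N down at 1.965 m → arm 1.965 m, τ = 113 × 1.965 = 222 N·m clockwise.
Battery pack: 7.63 × 10 = 76.3 N down at 0.212 m → arm 0.212 m, τ = 76.3 × 0.212 = 16.18 N·m clockwise.
Box: 4.92 × 10 = 49.2 N down at 2.6 m → arm 2.6 m, τ = 49.2 × 2.6 = 127.9 N·m clockwise.
Crate: 54.9 × 10 = 549 N down at 0.642 m → arm 0.642 m, τ = 549 × 0.642 = 352.5 N·m clockwise.
Net moment of the loads = 718.6 N·m clockwise.
The upward force F acts at the right end, arm 3.93 m, giving F × 3.93 counterclockwise.
For rotational equilibrium, F × 3.93 = 718.6, so F = 718.6 / 3.93 = 183 N.

F ≈ 183 N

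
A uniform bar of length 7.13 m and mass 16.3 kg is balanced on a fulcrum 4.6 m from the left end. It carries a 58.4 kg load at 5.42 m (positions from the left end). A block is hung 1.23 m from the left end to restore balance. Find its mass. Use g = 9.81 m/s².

Choose the fulcrum (at 4.6 m from the left end) as the axis so the support reaction has zero arm there.
Beam weight: 16.3 × 9.81 = 159.9 N down at 3.565 m → arm 1.035 m, τ = 159.9 × 1.035 = 165.5 N·m counterclockwise.
Load: 58.4 × 9.81 = 572.9 N down at 5.42 m → arm 0.82 m, τ = 572.9 × 0.82 = 469.8 N·m clockwise.
Net moment of known loads = 304.3 N·m clockwise.
An unknown mass m at 1.23 m has arm 3.37 m; its moment is m·g·3.37 counterclockwise.
For rotational equilibrium, m × 9.81 × 3.37 = 304.3, so m = 304.3 / (9.81 × 3.37) = 9.2 kg.

m ≈ 9.2 kg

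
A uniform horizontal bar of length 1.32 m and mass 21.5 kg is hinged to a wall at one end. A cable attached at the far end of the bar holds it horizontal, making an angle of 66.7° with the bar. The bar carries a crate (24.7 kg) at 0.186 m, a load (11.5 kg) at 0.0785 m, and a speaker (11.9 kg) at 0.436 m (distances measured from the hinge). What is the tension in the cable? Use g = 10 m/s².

Taking torques about the hinge:
Beam weight: 21.5 × 10 = 215 N down at 0.66 m → arm 0.66 m, τ = 215 × 0.66 = 141.9 N·m clockwise.
Crate: 24.7 × 10 = 247 N down at 0.186 m → arm 0.186 m, τ = 247 × 0.186 = 45.94 N·m clockwise.
Load: 11.5 × 10 = 115 N down at 0.0785 m → arm 0.0785 m, τ = 115 × 0.0785 = 9.027 N·m clockwise.
Speaker: 11.9 × 10 = 119 N down at 0.436 m → arm 0.436 m, τ = 119 × 0.436 = 51.88 N·m clockwise.
Total clockwise load moment = 248.7 N·m.
The cable tension T acts at 1.32 m; only its component perpendicular to the bar, T sinθ, produces torque. sin 66.7° = 0.9184.
Στ = 0 ⇒ T × 1.32 × 0.9184 = 248.7 ⇒ T = 248.7 / 1.212 = 205 N.

T ≈ 205 N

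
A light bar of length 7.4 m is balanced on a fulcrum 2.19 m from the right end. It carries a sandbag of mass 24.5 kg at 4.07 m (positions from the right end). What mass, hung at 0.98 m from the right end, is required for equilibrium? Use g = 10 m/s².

About the fulcrum (at 2.19 m from the right end):
Sandbag: 24.5 × 10 = 245 N down at 4.07 m → arm 1.88 m, τ = 245 × 1.88 = 460.6 N·m counterclockwise.
Net moment of known loads = 460.6 N·m counterclockwise.
An unknown mass m at 0.98 m has arm 1.21 m; its moment is m·g·1.21 clockwise.
Στ = 0 ⇒ m × 10 × 1.21 = 460.6 ⇒ m = 460.6 / (10 × 1.21) = 38.1 kg.

m ≈ 38.1 kg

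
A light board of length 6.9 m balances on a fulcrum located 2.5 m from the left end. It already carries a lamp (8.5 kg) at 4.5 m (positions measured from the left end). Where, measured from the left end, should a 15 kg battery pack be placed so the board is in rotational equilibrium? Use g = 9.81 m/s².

About the fulcrum (at 2.5 m from the left end):
Lamp: 8.5 × 9.81 = 83.39 N down at 4.5 m → arm 2 m, τ = 83.39 × 2 = 166.8 N·m clockwise.
Net moment of existing loads = 166.8 N·m clockwise.
The battery pack weighs 15 × 9.81 = 147.2 N and must supply an equal counterclockwise moment, so its lever arm about the fulcrum is 166.8 / 147.2 = 1.13 m.
That puts it at 2.5 − 1.13 = 1.37 m from the left end.

x ≈ 1.37 m from the left end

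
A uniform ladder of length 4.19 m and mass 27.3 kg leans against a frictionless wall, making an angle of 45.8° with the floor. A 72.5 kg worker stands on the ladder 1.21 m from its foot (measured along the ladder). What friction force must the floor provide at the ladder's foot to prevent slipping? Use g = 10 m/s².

f ≈ 336 N

Sum moments about the foot of the ladder (the floor normal and friction both act there and drop out).
Ladder weight 27.3×10 = 273 N acts at 2.095 m along the ladder; its horizontal arm is 2.095·cos45.8° = 1.461 m → τ = 398.9 N·m clockwise.
Worker: 72.5×10 = 725 N at 1.21 m → arm 0.8436 m → τ = 611.6 N·m clockwise.
Wall normal N acts horizontally at the top; its moment arm is the height L sinθ = 4.19·sin45.8° = 3.004 m, counterclockwise.
Balancing moments: N × 3.004 = 1010, giving N = 336 N.
ΣFx = 0: friction at the foot balances the wall's push, so f = N_wall = 336 N.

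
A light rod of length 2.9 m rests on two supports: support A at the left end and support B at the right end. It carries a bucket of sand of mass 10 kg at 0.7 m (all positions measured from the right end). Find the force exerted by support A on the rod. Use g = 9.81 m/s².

Taking torques about support B:
Bucket of sand: 10 × 9.81 = 98.1 N down at 0.7 m → arm 0.7 m, τ = 98.1 × 0.7 = 68.67 N·m counterclockwise.
Net load moment about support B = 68.67 N·m counterclockwise.
Reaction R at support A is upward at 2.9 m, arm 2.9 m → moment R × 2.9 clockwise.
For rotational equilibrium, R × 2.9 = 68.67, so R = 23.7 N.

R_A ≈ 23.7 N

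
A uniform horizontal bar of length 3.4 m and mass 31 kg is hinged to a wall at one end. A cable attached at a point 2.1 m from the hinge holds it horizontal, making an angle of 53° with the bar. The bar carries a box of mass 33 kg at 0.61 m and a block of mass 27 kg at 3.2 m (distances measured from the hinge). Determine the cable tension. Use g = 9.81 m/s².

T ≈ 931 N

Sum moments about the hinge (the unknown hinge reaction has zero arm there).
Beam weight: 31 × 9.81 = 304.1 N down at 1.7 m → arm 1.7 m, τ = 304.1 × 1.7 = 517 N·m clockwise.
Box: 33 × 9.81 = 323.7 N down at 0.61 m → arm 0.61 m, τ = 323.7 × 0.61 = 197.5 N·m clockwise.
Block: 27 × 9.81 = 264.9 N down at 3.2 m → arm 3.2 m, τ = 264.9 × 3.2 = 847.7 N·m clockwise.
Total clockwise load moment = 1562 N·m.
The cable tension T acts at 2.1 m; only its component perpendicular to the bar, T sinθ, produces torque. sin 53° = 0.7986.
Στ = 0 ⇒ T × 2.1 × 0.7986 = 1562 ⇒ T = 1562 / 1.677 = 931 N.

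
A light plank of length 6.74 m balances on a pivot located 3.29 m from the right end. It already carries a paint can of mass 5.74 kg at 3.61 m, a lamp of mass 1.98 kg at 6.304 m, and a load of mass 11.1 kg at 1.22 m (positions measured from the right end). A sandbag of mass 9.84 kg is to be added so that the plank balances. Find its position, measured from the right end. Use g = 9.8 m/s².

Take moments about the pivot (at 3.29 m from the right end).
Paint can: 5.74 × 9.8 = 56.25 N down at 3.61 m → arm 0.32 m, τ = 56.25 × 0.32 = 18 N·m counterclockwise.
Lamp: 1.98 × 9.8 = 19.4 N down at 6.304 m → arm 3.014 m, τ = 19.4 × 3.014 = 58.47 N·m counterclockwise.
Load: 11.1 × 9.8 = 108.8 N down at 1.22 m → arm 2.07 m, τ = 108.8 × 2.07 = 225.2 N·m clockwise.
Net moment of existing loads = 148.7 N·m clockwise.
The sandbag weighs 9.84 × 9.8 = 96.43 N and must supply an equal counterclockwise moment, so its lever arm about the pivot is 148.7 / 96.43 = 1.54 m.
That puts it at 3.29 + 1.54 = 4.83 m from the right end.

x ≈ 4.83 m from the right end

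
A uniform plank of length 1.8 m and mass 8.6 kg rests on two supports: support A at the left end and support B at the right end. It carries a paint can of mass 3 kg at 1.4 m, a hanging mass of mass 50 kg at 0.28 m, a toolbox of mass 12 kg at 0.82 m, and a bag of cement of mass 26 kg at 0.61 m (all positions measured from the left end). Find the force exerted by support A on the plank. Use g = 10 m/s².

Choose support B as the axis so its reaction then has zero moment arm.
Beam weight: 8.6 × 10 = 86 N down at 0.9 m → arm 0.9 m, τ = 86 × 0.9 = 77.4 N·m counterclockwise.
Paint can: 3 × 10 = 30 N down at 1.4 m → arm 0.4 m, τ = 30 × 0.4 = 12 N·m counterclockwise.
Hanging mass: 50 × 10 = 500 N down at 0.28 m → arm 1.52 m, τ = 500 × 1.52 = 760 N·m counterclockwise.
Toolbox: 12 × 10 = 120 N down at 0.82 m → arm 0.98 m, τ = 120 × 0.98 = 117.6 N·m counterclockwise.
Bag of cement: 26 × 10 = 260 N down at 0.61 m → arm 1.19 m, τ = 260 × 1.19 = 309.4 N·m counterclockwise.
Net load moment about support B = 1276 N·m counterclockwise.
Reaction R at support A is upward at 0 m, arm 1.8 m → moment R × 1.8 clockwise.
Στ = 0 ⇒ R × 1.8 = 1276 ⇒ R = 709 N.

R_A ≈ 709 N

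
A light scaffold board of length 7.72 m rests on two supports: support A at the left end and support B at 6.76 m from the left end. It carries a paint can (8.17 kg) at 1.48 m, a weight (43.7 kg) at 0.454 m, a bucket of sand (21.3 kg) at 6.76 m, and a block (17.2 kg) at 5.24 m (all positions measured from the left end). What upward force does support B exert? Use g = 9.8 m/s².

Sum moments about support A (its reaction then has zero moment arm).
Paint can: 8.17 × 9.8 = 80.07 N down at 1.48 m → arm 1.48 m, τ = 80.07 × 1.48 = 118.5 N·m clockwise.
Weight: 43.7 × 9.8 = 428.3 N down at 0.454 m → arm 0.454 m, τ = 428.3 × 0.454 = 194.4 N·m clockwise.
Bucket of sand: 21.3 × 9.8 = 208.7 N down at 6.76 m → arm 6.76 m, τ = 208.7 × 6.76 = 1411 N·m clockwise.
Block: 17.2 × 9.8 = 168.6 N down at 5.24 m → arm 5.24 m, τ = 168.6 × 5.24 = 883.5 N·m clockwise.
Net load moment about support A = 2607 N·m clockwise.
Reaction R at support B is upward at 6.76 m, arm 6.76 m → moment R × 6.76 counterclockwise.
For rotational equilibrium, R × 6.76 = 2607, so R = 386 N.

R_B ≈ 386 N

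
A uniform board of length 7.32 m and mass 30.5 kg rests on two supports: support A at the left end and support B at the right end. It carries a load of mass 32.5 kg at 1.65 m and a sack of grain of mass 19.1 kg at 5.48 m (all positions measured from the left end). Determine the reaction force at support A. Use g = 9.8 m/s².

R_A ≈ 443 N

Taking torques about support B:
Beam weight: 30.5 × 9.8 = 298.9 N down at 3.66 m → arm 3.66 m, τ = 298.9 × 3.66 = 1094 N·m counterclockwise.
Load: 32.5 × 9.8 = 318.5 N down at 1.65 m → arm 5.67 m, τ = 318.5 × 5.67 = 1806 N·m counterclockwise.
Sack of grain: 19.1 × 9.8 = 187.2 N down at 5.48 m → arm 1.84 m, τ = 187.2 × 1.84 = 344.4 N·m counterclockwise.
Net load moment about support B = 3244 N·m counterclockwise.
Reaction R at support A is upward at 0 m, arm 7.32 m → moment R × 7.32 clockwise.
Στ = 0 ⇒ R × 7.32 = 3244 ⇒ R = 443 N.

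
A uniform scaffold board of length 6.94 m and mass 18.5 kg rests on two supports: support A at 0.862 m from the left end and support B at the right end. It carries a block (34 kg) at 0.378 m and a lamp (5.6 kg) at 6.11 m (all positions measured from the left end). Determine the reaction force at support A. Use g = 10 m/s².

About support B:
Beam weight: 18.5 × 10 = 185 N down at 3.47 m → arm 3.47 m, τ = 185 × 3.47 = 642 N·m counterclockwise.
Block: 34 × 10 = 340 N down at 0.378 m → arm 6.562 m, τ = 340 × 6.562 = 2231 N·m counterclockwise.
Lamp: 5.6 × 10 = 56 N down at 6.11 m → arm 0.83 m, τ = 56 × 0.83 = 46.48 N·m counterclockwise.
Net load moment about support B = 2919 N·m counterclockwise.
Reaction R at support A is upward at 0.862 m, arm 6.078 m → moment R × 6.078 clockwise.
Balancing moments: R × 6.078 = 2919, giving R = 480 N.

R_A ≈ 480 N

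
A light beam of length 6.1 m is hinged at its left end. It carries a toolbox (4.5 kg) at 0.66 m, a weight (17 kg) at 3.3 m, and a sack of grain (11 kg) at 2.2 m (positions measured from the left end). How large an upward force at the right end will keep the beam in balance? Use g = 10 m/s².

F ≈ 137 N

Taking torques about the left end:
Toolbox: 4.5 × 10 = 45 N down at 0.66 m → arm 0.66 m, τ = 45 × 0.66 = 29.7 N·m clockwise.
Weight: 17 × 10 = 170 N down at 3.3 m → arm 3.3 m, τ = 170 × 3.3 = 561 N·m clockwise.
Sack of grain: 11 × 10 = 110 N down at 2.2 m → arm 2.2 m, τ = 110 × 2.2 = 242 N·m clockwise.
Net moment of the loads = 832.7 N·m clockwise.
The upward force F acts at the right end, arm 6.1 m, giving F × 6.1 counterclockwise.
For rotational equilibrium, F × 6.1 = 832.7, so F = 832.7 / 6.1 = 137 N.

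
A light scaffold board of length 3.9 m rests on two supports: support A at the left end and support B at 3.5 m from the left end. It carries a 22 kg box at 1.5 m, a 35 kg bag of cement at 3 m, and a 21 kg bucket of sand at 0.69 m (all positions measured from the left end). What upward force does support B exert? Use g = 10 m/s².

R_B ≈ 436 N

About support A:
Box: 22 × 10 = 220 N down at 1.5 m → arm 1.5 m, τ = 220 × 1.5 = 330 N·m clockwise.
Bag of cement: 35 × 10 = 350 N down at 3 m → arm 3 m, τ = 350 × 3 = 1050 N·m clockwise.
Bucket of sand: 21 × 10 = 210 N down at 0.69 m → arm 0.69 m, τ = 210 × 0.69 = 144.9 N·m clockwise.
Net load moment about support A = 1525 N·m clockwise.
Reaction R at support B is upward at 3.5 m, arm 3.5 m → moment R × 3.5 counterclockwise.
For rotational equilibrium, R × 3.5 = 1525, so R = 436 N.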